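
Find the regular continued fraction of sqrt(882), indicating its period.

[29; (1, 2, 3, 6, 3, 2, 1, 58)]

Write x_i = (sqrt(882) + m_i)/d_i with (m_0, d_0) = (0, 1). a_0 = floor(sqrt(882)) = 29, since 29^2 = 841 <= 882 < 900 = 30^2.
Iterate m_{i+1} = d_i*a_i - m_i, d_{i+1} = (882 - m_{i+1}^2)/d_i, a_{i+1} = floor((a_0 + m_{i+1})/d_{i+1}):
  m_1 = 1*29 - 0 = 29, d_1 = (882 - 29^2)/1 = 41/1 = 41, a_1 = floor((29 + 29)/41) = 1.
  m_2 = 41*1 - 29 = 12, d_2 = (882 - 12^2)/41 = 738/41 = 18, a_2 = floor((29 + 12)/18) = 2.
  m_3 = 18*2 - 12 = 24, d_3 = (882 - 24^2)/18 = 306/18 = 17, a_3 = floor((29 + 24)/17) = 3.
  m_4 = 17*3 - 24 = 27, d_4 = (882 - 27^2)/17 = 153/17 = 9, a_4 = floor((29 + 27)/9) = 6.
  m_5 = 9*6 - 27 = 27, d_5 = (882 - 27^2)/9 = 153/9 = 17, a_5 = floor((29 + 27)/17) = 3.
  m_6 = 17*3 - 27 = 24, d_6 = (882 - 24^2)/17 = 306/17 = 18, a_6 = floor((29 + 24)/18) = 2.
  m_7 = 18*2 - 24 = 12, d_7 = (882 - 12^2)/18 = 738/18 = 41, a_7 = floor((29 + 12)/41) = 1.
  m_8 = 41*1 - 12 = 29, d_8 = (882 - 29^2)/41 = 41/41 = 1, a_8 = floor((29 + 29)/1) = 58.
  m_9 = 1*58 - 29 = 29, d_9 = (882 - 29^2)/1 = 41/1 = 41: (m_9, d_9) = (m_1, d_1) = (29, 41), so from here the quotients repeat a_1, ..., a_8; the period length is 8.
Hence the expansion of sqrt(882) is a_0 = 29 followed by the repeating block 1, 2, 3, 6, 3, 2, 1, 58 (period 8).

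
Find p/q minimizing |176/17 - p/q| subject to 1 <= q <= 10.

Expand x = 176/17 as a continued fraction with the Euclidean algorithm:
  176 = 10*17 + 6, so a_0 = 10.
  17 = 2*6 + 5, so a_1 = 2.
  6 = 1*5 + 1, so a_2 = 1.
  5 = 5*1 + 0, so a_3 = 5.
so x = [10; 2, 1, 5].
Convergents (p_i = a_i*p_{i-1} + p_{i-2}, q_i = a_i*q_{i-1} + q_{i-2} with p_{-2}=0, p_{-1}=1, q_{-2}=1, q_{-1}=0), until the denominator exceeds 10:
  i=0: a_0=10, p_0 = 10*1 + 0 = 10, q_0 = 10*0 + 1 = 1.
  i=1: a_1=2, p_1 = 2*10 + 1 = 21, q_1 = 2*1 + 0 = 2.
  i=2: a_2=1, p_2 = 1*21 + 10 = 31, q_2 = 1*2 + 1 = 3.
  i=3: a_3=5, p_3 = 5*31 + 21 = 176, q_3 = 5*3 + 2 = 17.
q_3 = 17 > 10, so the last convergent with denominator <= 10 is p_2/q_2 = 31/3.
The closest fraction with denominator <= 10 is either p_2/q_2 or the intermediate fraction (k*p_2 + p_1)/(k*q_2 + q_1) with the largest k >= 1 whose denominator stays <= 10; these approach x as k grows, and every other convergent or intermediate fraction in range is farther away.
Largest k: floor((10 - q_1)/q_2) = floor((10 - 2)/3) = 2.
That gives (2*31 + 21)/(2*3 + 2) = 83/8.
Compare the errors: |x - 31/3| = |176*3 - 31*17|/(17*3) = 1/51, and |x - 83/8| = |176*8 - 83*17|/(17*8) = 3/136.
Cross-multiplying, 1*136 = 136 < 153 = 3*51, so 1/51 is smaller: the convergent 31/3 is closer to x than 83/8.

31/3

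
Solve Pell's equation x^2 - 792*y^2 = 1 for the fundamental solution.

(x, y) = (197, 7)

First expand sqrt(792) as a continued fraction. With x_i = (sqrt(792) + m_i)/d_i and (m_0, d_0) = (0, 1): a_0 = floor(sqrt(792)) = 28, since 28^2 = 784 <= 792 < 841 = 29^2.
Iterate m_{i+1} = d_i*a_i - m_i, d_{i+1} = (792 - m_{i+1}^2)/d_i, a_{i+1} = floor((a_0 + m_{i+1})/d_{i+1}):
  m_1 = 1*28 - 0 = 28, d_1 = (792 - 28^2)/1 = 8/1 = 8, a_1 = floor((28 + 28)/8) = 7.
  m_2 = 8*7 - 28 = 28, d_2 = (792 - 28^2)/8 = 8/8 = 1, a_2 = floor((28 + 28)/1) = 56.
  m_3 = 1*56 - 28 = 28, d_3 = (792 - 28^2)/1 = 8/1 = 8: (m_3, d_3) = (m_1, d_1) = (28, 8), so from here the quotients repeat a_1, a_2; the period length is 2.
So sqrt(792) = [28; (7, 56)] with period length k = 2.
k is even, so the fundamental solution of x^2 - 792y^2 = 1 is (p_{k-1}, q_{k-1}) = (p_1, q_1); compute convergents through index 1.
Convergents (p_i = a_i*p_{i-1} + p_{i-2}, q_i = a_i*q_{i-1} + q_{i-2} with p_{-2}=0, p_{-1}=1, q_{-2}=1, q_{-1}=0):
  i=0: a_0=28, p_0 = 28*1 + 0 = 28, q_0 = 28*0 + 1 = 1.
  i=1: a_1=7, p_1 = 7*28 + 1 = 197, q_1 = 7*1 + 0 = 7.
Check: 197^2 - 792*7^2 = 38809 - 38808 = 1, so (x, y) = (197, 7) solves the equation, and by the theorem it is the least positive solution.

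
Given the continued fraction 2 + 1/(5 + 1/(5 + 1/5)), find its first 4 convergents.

Using the convergent recurrence p_i = a_i*p_{i-1} + p_{i-2}, q_i = a_i*q_{i-1} + q_{i-2} with p_{-2}=0, p_{-1}=1, q_{-2}=1, q_{-1}=0:
  i=0: a_0=2, p_0 = 2*1 + 0 = 2, q_0 = 2*0 + 1 = 1.
  i=1: a_1=5, p_1 = 5*2 + 1 = 11, q_1 = 5*1 + 0 = 5.
  i=2: a_2=5, p_2 = 5*11 + 2 = 57, q_2 = 5*5 + 1 = 26.
  i=3: a_3=5, p_3 = 5*57 + 11 = 296, q_3 = 5*26 + 5 = 135.

2/1, 11/5, 57/26, 296/135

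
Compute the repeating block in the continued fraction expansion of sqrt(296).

[17; (4, 1, 7, 1, 4, 34)]

Write x_i = (sqrt(296) + m_i)/d_i with (m_0, d_0) = (0, 1). a_0 = floor(sqrt(296)) = 17, since 17^2 = 289 <= 296 < 324 = 18^2.
Iterate m_{i+1} = d_i*a_i - m_i, d_{i+1} = (296 - m_{i+1}^2)/d_i, a_{i+1} = floor((a_0 + m_{i+1})/d_{i+1}):
  m_1 = 1*17 - 0 = 17, d_1 = (296 - 17^2)/1 = 7/1 = 7, a_1 = floor((17 + 17)/7) = 4.
  m_2 = 7*4 - 17 = 11, d_2 = (296 - 11^2)/7 = 175/7 = 25, a_2 = floor((17 + 11)/25) = 1.
  m_3 = 25*1 - 11 = 14, d_3 = (296 - 14^2)/25 = 100/25 = 4, a_3 = floor((17 + 14)/4) = 7.
  m_4 = 4*7 - 14 = 14, d_4 = (296 - 14^2)/4 = 100/4 = 25, a_4 = floor((17 + 14)/25) = 1.
  m_5 = 25*1 - 14 = 11, d_5 = (296 - 11^2)/25 = 175/25 = 7, a_5 = floor((17 + 11)/7) = 4.
  m_6 = 7*4 - 11 = 17, d_6 = (296 - 17^2)/7 = 7/7 = 1, a_6 = floor((17 + 17)/1) = 34.
  m_7 = 1*34 - 17 = 17, d_7 = (296 - 17^2)/1 = 7/1 = 7: (m_7, d_7) = (m_1, d_1) = (17, 7), so from here the quotients repeat a_1, ..., a_6; the period length is 6.
Hence the expansion of sqrt(296) is a_0 = 17 followed by the repeating block 4, 1, 7, 1, 4, 34 (period 6).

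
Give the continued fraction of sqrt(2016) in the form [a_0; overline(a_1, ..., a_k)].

[44; overline(1, 8, 1, 88)]

Write x_i = (sqrt(2016) + m_i)/d_i with (m_0, d_0) = (0, 1). a_0 = floor(sqrt(2016)) = 44, since 44^2 = 1936 <= 2016 < 2025 = 45^2.
Iterate m_{i+1} = d_i*a_i - m_i, d_{i+1} = (2016 - m_{i+1}^2)/d_i, a_{i+1} = floor((a_0 + m_{i+1})/d_{i+1}):
  m_1 = 1*44 - 0 = 44, d_1 = (2016 - 44^2)/1 = 80/1 = 80, a_1 = floor((44 + 44)/80) = 1.
  m_2 = 80*1 - 44 = 36, d_2 = (2016 - 36^2)/80 = 720/80 = 9, a_2 = floor((44 + 36)/9) = 8.
  m_3 = 9*8 - 36 = 36, d_3 = (2016 - 36^2)/9 = 720/9 = 80, a_3 = floor((44 + 36)/80) = 1.
  m_4 = 80*1 - 36 = 44, d_4 = (2016 - 44^2)/80 = 80/80 = 1, a_4 = floor((44 + 44)/1) = 88.
  m_5 = 1*88 - 44 = 44, d_5 = (2016 - 44^2)/1 = 80/1 = 80: (m_5, d_5) = (m_1, d_1) = (44, 80), so from here the quotients repeat a_1, ..., a_4; the period length is 4.
Hence the expansion of sqrt(2016) is a_0 = 44 followed by the repeating block 1, 8, 1, 88 (period 4).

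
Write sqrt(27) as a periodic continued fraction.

Write x_i = (sqrt(27) + m_i)/d_i with (m_0, d_0) = (0, 1). a_0 = floor(sqrt(27)) = 5, since 5^2 = 25 <= 27 < 36 = 6^2.
Iterate m_{i+1} = d_i*a_i - m_i, d_{i+1} = (27 - m_{i+1}^2)/d_i, a_{i+1} = floor((a_0 + m_{i+1})/d_{i+1}):
  m_1 = 1*5 - 0 = 5, d_1 = (27 - 5^2)/1 = 2/1 = 2, a_1 = floor((5 + 5)/2) = 5.
  m_2 = 2*5 - 5 = 5, d_2 = (27 - 5^2)/2 = 2/2 = 1, a_2 = floor((5 + 5)/1) = 10.
  m_3 = 1*10 - 5 = 5, d_3 = (27 - 5^2)/1 = 2/1 = 2: (m_3, d_3) = (m_1, d_1) = (5, 2), so from here the quotients repeat a_1, a_2; the period length is 2.
Hence the expansion of sqrt(27) is a_0 = 5 followed by the repeating block 5, 10 (period 2).

[5; (5, 10)]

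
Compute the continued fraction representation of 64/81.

Run the Euclidean algorithm on 64 and 81; the successive quotients are the partial quotients a_0, a_1, ... (each step inverts the fractional part left over by the previous one):
  64 = 0*81 + 64, so a_0 = 0.
  81 = 1*64 + 17, so a_1 = 1.
  64 = 3*17 + 13, so a_2 = 3.
  17 = 1*13 + 4, so a_3 = 1.
  13 = 3*4 + 1, so a_4 = 3.
  4 = 4*1 + 0, so a_5 = 4.
The remainder reaches 0 after 6 divisions, so the expansion has 6 partial quotients, read off in order.

[0; 1, 3, 1, 3, 4]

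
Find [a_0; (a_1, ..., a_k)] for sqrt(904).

[30; (15, 60)]

Write x_i = (sqrt(904) + m_i)/d_i with (m_0, d_0) = (0, 1). a_0 = floor(sqrt(904)) = 30, since 30^2 = 900 <= 904 < 961 = 31^2.
Iterate m_{i+1} = d_i*a_i - m_i, d_{i+1} = (904 - m_{i+1}^2)/d_i, a_{i+1} = floor((a_0 + m_{i+1})/d_{i+1}):
  m_1 = 1*30 - 0 = 30, d_1 = (904 - 30^2)/1 = 4/1 = 4, a_1 = floor((30 + 30)/4) = 15.
  m_2 = 4*15 - 30 = 30, d_2 = (904 - 30^2)/4 = 4/4 = 1, a_2 = floor((30 + 30)/1) = 60.
  m_3 = 1*60 - 30 = 30, d_3 = (904 - 30^2)/1 = 4/1 = 4: (m_3, d_3) = (m_1, d_1) = (30, 4), so from here the quotients repeat a_1, a_2; the period length is 2.
Hence the expansion of sqrt(904) is a_0 = 30 followed by the repeating block 15, 60 (period 2).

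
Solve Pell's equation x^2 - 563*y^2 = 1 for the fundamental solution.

First expand sqrt(563) as a continued fraction. With x_i = (sqrt(563) + m_i)/d_i and (m_0, d_0) = (0, 1): a_0 = floor(sqrt(563)) = 23, since 23^2 = 529 <= 563 < 576 = 24^2.
Iterate m_{i+1} = d_i*a_i - m_i, d_{i+1} = (563 - m_{i+1}^2)/d_i, a_{i+1} = floor((a_0 + m_{i+1})/d_{i+1}):
  m_1 = 1*23 - 0 = 23, d_1 = (563 - 23^2)/1 = 34/1 = 34, a_1 = floor((23 + 23)/34) = 1.
  m_2 = 34*1 - 23 = 11, d_2 = (563 - 11^2)/34 = 442/34 = 13, a_2 = floor((23 + 11)/13) = 2.
  m_3 = 13*2 - 11 = 15, d_3 = (563 - 15^2)/13 = 338/13 = 26, a_3 = floor((23 + 15)/26) = 1.
  m_4 = 26*1 - 15 = 11, d_4 = (563 - 11^2)/26 = 442/26 = 17, a_4 = floor((23 + 11)/17) = 2.
  m_5 = 17*2 - 11 = 23, d_5 = (563 - 23^2)/17 = 34/17 = 2, a_5 = floor((23 + 23)/2) = 23.
  m_6 = 2*23 - 23 = 23, d_6 = (563 - 23^2)/2 = 34/2 = 17, a_6 = floor((23 + 23)/17) = 2.
  m_7 = 17*2 - 23 = 11, d_7 = (563 - 11^2)/17 = 442/17 = 26, a_7 = floor((23 + 11)/26) = 1.
  m_8 = 26*1 - 11 = 15, d_8 = (563 - 15^2)/26 = 338/26 = 13, a_8 = floor((23 + 15)/13) = 2.
  m_9 = 13*2 - 15 = 11, d_9 = (563 - 11^2)/13 = 442/13 = 34, a_9 = floor((23 + 11)/34) = 1.
  m_10 = 34*1 - 11 = 23, d_10 = (563 - 23^2)/34 = 34/34 = 1, a_10 = floor((23 + 23)/1) = 46.
  m_11 = 1*46 - 23 = 23, d_11 = (563 - 23^2)/1 = 34/1 = 34: (m_11, d_11) = (m_1, d_1) = (23, 34), so from here the quotients repeat a_1, ..., a_10; the period length is 10.
So sqrt(563) = [23; (1, 2, 1, 2, 23, 2, 1, 2, 1, 46)] with period length k = 10.
k is even, so the fundamental solution of x^2 - 563y^2 = 1 is (p_{k-1}, q_{k-1}) = (p_9, q_9); compute convergents through index 9.
Convergents (p_i = a_i*p_{i-1} + p_{i-2}, q_i = a_i*q_{i-1} + q_{i-2} with p_{-2}=0, p_{-1}=1, q_{-2}=1, q_{-1}=0):
  i=0: a_0=23, p_0 = 23*1 + 0 = 23, q_0 = 23*0 + 1 = 1.
  i=1: a_1=1, p_1 = 1*23 + 1 = 24, q_1 = 1*1 + 0 = 1.
  i=2: a_2=2, p_2 = 2*24 + 23 = 71, q_2 = 2*1 + 1 = 3.
  i=3: a_3=1, p_3 = 1*71 + 24 = 95, q_3 = 1*3 + 1 = 4.
  i=4: a_4=2, p_4 = 2*95 + 71 = 261, q_4 = 2*4 + 3 = 11.
  i=5: a_5=23, p_5 = 23*261 + 95 = 6098, q_5 = 23*11 + 4 = 257.
  i=6: a_6=2, p_6 = 2*6098 + 261 = 12457, q_6 = 2*257 + 11 = 525.
  i=7: a_7=1, p_7 = 1*12457 + 6098 = 18555, q_7 = 1*525 + 257 = 782.
  i=8: a_8=2, p_8 = 2*18555 + 12457 = 49567, q_8 = 2*782 + 525 = 2089.
  i=9: a_9=1, p_9 = 1*49567 + 18555 = 68122, q_9 = 1*2089 + 782 = 2871.
Check: 68122^2 - 563*2871^2 = 4640606884 - 4640606883 = 1, so (x, y) = (68122, 2871) solves the equation, and by the theorem it is the least positive solution.

(x, y) = (68122, 2871)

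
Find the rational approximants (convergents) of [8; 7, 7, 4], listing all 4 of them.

8/1, 57/7, 407/50, 1685/207

Using the convergent recurrence p_i = a_i*p_{i-1} + p_{i-2}, q_i = a_i*q_{i-1} + q_{i-2} with p_{-2}=0, p_{-1}=1, q_{-2}=1, q_{-1}=0:
  i=0: a_0=8, p_0 = 8*1 + 0 = 8, q_0 = 8*0 + 1 = 1.
  i=1: a_1=7, p_1 = 7*8 + 1 = 57, q_1 = 7*1 + 0 = 7.
  i=2: a_2=7, p_2 = 7*57 + 8 = 407, q_2 = 7*7 + 1 = 50.
  i=3: a_3=4, p_3 = 4*407 + 57 = 1685, q_3 = 4*50 + 7 = 207.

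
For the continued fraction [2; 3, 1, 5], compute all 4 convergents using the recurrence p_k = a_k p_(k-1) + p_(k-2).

2/1, 7/3, 9/4, 52/23

Using the convergent recurrence p_i = a_i*p_{i-1} + p_{i-2}, q_i = a_i*q_{i-1} + q_{i-2} with p_{-2}=0, p_{-1}=1, q_{-2}=1, q_{-1}=0:
  i=0: a_0=2, p_0 = 2*1 + 0 = 2, q_0 = 2*0 + 1 = 1.
  i=1: a_1=3, p_1 = 3*2 + 1 = 7, q_1 = 3*1 + 0 = 3.
  i=2: a_2=1, p_2 = 1*7 + 2 = 9, q_2 = 1*3 + 1 = 4.
  i=3: a_3=5, p_3 = 5*9 + 7 = 52, q_3 = 5*4 + 3 = 23.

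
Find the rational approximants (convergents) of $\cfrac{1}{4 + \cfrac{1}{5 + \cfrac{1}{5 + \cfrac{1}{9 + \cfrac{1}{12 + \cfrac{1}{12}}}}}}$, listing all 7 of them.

0/1, 1/4, 5/21, 26/109, 239/1002, 2894/12133, 34967/146598

Using the convergent recurrence p_i = a_i*p_{i-1} + p_{i-2}, q_i = a_i*q_{i-1} + q_{i-2} with p_{-2}=0, p_{-1}=1, q_{-2}=1, q_{-1}=0:
  i=0: a_0=0, p_0 = 0*1 + 0 = 0, q_0 = 0*0 + 1 = 1.
  i=1: a_1=4, p_1 = 4*0 + 1 = 1, q_1 = 4*1 + 0 = 4.
  i=2: a_2=5, p_2 = 5*1 + 0 = 5, q_2 = 5*4 + 1 = 21.
  i=3: a_3=5, p_3 = 5*5 + 1 = 26, q_3 = 5*21 + 4 = 109.
  i=4: a_4=9, p_4 = 9*26 + 5 = 239, q_4 = 9*109 + 21 = 1002.
  i=5: a_5=12, p_5 = 12*239 + 26 = 2894, q_5 = 12*1002 + 109 = 12133.
  i=6: a_6=12, p_6 = 12*2894 + 239 = 34967, q_6 = 12*12133 + 1002 = 146598.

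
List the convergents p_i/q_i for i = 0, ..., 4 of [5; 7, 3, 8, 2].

Using the convergent recurrence p_i = a_i*p_{i-1} + p_{i-2}, q_i = a_i*q_{i-1} + q_{i-2} with p_{-2}=0, p_{-1}=1, q_{-2}=1, q_{-1}=0:
  i=0: a_0=5, p_0 = 5*1 + 0 = 5, q_0 = 5*0 + 1 = 1.
  i=1: a_1=7, p_1 = 7*5 + 1 = 36, q_1 = 7*1 + 0 = 7.
  i=2: a_2=3, p_2 = 3*36 + 5 = 113, q_2 = 3*7 + 1 = 22.
  i=3: a_3=8, p_3 = 8*113 + 36 = 940, q_3 = 8*22 + 7 = 183.
  i=4: a_4=2, p_4 = 2*940 + 113 = 1993, q_4 = 2*183 + 22 = 388.

5/1, 36/7, 113/22, 940/183, 1993/388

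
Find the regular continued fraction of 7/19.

[0; 2, 1, 2, 2]

Run the Euclidean algorithm on 7 and 19; the successive quotients are the partial quotients a_0, a_1, ... (each step inverts the fractional part left over by the previous one):
  7 = 0*19 + 7, so a_0 = 0.
  19 = 2*7 + 5, so a_1 = 2.
  7 = 1*5 + 2, so a_2 = 1.
  5 = 2*2 + 1, so a_3 = 2.
  2 = 2*1 + 0, so a_4 = 2.
The remainder reaches 0 after 5 divisions, so the expansion has 5 partial quotients, read off in order.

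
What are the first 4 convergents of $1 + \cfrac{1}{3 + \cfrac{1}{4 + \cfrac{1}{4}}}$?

Using the convergent recurrence p_i = a_i*p_{i-1} + p_{i-2}, q_i = a_i*q_{i-1} + q_{i-2} with p_{-2}=0, p_{-1}=1, q_{-2}=1, q_{-1}=0:
  i=0: a_0=1, p_0 = 1*1 + 0 = 1, q_0 = 1*0 + 1 = 1.
  i=1: a_1=3, p_1 = 3*1 + 1 = 4, q_1 = 3*1 + 0 = 3.
  i=2: a_2=4, p_2 = 4*4 + 1 = 17, q_2 = 4*3 + 1 = 13.
  i=3: a_3=4, p_3 = 4*17 + 4 = 72, q_3 = 4*13 + 3 = 55.

1/1, 4/3, 17/13, 72/55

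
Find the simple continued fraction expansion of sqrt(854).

[29; (4, 2, 11, 4, 11, 2, 4, 58)]

Write x_i = (sqrt(854) + m_i)/d_i with (m_0, d_0) = (0, 1). a_0 = floor(sqrt(854)) = 29, since 29^2 = 841 <= 854 < 900 = 30^2.
Iterate m_{i+1} = d_i*a_i - m_i, d_{i+1} = (854 - m_{i+1}^2)/d_i, a_{i+1} = floor((a_0 + m_{i+1})/d_{i+1}):
  m_1 = 1*29 - 0 = 29, d_1 = (854 - 29^2)/1 = 13/1 = 13, a_1 = floor((29 + 29)/13) = 4.
  m_2 = 13*4 - 29 = 23, d_2 = (854 - 23^2)/13 = 325/13 = 25, a_2 = floor((29 + 23)/25) = 2.
  m_3 = 25*2 - 23 = 27, d_3 = (854 - 27^2)/25 = 125/25 = 5, a_3 = floor((29 + 27)/5) = 11.
  m_4 = 5*11 - 27 = 28, d_4 = (854 - 28^2)/5 = 70/5 = 14, a_4 = floor((29 + 28)/14) = 4.
  m_5 = 14*4 - 28 = 28, d_5 = (854 - 28^2)/14 = 70/14 = 5, a_5 = floor((29 + 28)/5) = 11.
  m_6 = 5*11 - 28 = 27, d_6 = (854 - 27^2)/5 = 125/5 = 25, a_6 = floor((29 + 27)/25) = 2.
  m_7 = 25*2 - 27 = 23, d_7 = (854 - 23^2)/25 = 325/25 = 13, a_7 = floor((29 + 23)/13) = 4.
  m_8 = 13*4 - 23 = 29, d_8 = (854 - 29^2)/13 = 13/13 = 1, a_8 = floor((29 + 29)/1) = 58.
  m_9 = 1*58 - 29 = 29, d_9 = (854 - 29^2)/1 = 13/1 = 13: (m_9, d_9) = (m_1, d_1) = (29, 13), so from here the quotients repeat a_1, ..., a_8; the period length is 8.
Hence the expansion of sqrt(854) is a_0 = 29 followed by the repeating block 4, 2, 11, 4, 11, 2, 4, 58 (period 8).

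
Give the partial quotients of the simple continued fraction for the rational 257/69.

[3; 1, 2, 1, 1, 1, 2, 2]

Run the Euclidean algorithm on 257 and 69; the successive quotients are the partial quotients a_0, a_1, ... (each step inverts the fractional part left over by the previous one):
  257 = 3*69 + 50, so a_0 = 3.
  69 = 1*50 + 19, so a_1 = 1.
  50 = 2*19 + 12, so a_2 = 2.
  19 = 1*12 + 7, so a_3 = 1.
  12 = 1*7 + 5, so a_4 = 1.
  7 = 1*5 + 2, so a_5 = 1.
  5 = 2*2 + 1, so a_6 = 2.
  2 = 2*1 + 0, so a_7 = 2.
The remainder reaches 0 after 8 divisions, so the expansion has 8 partial quotients, read off in order.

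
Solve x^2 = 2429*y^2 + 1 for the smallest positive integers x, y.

(x, y) = (20531295, 416584)

First expand sqrt(2429) as a continued fraction. With x_i = (sqrt(2429) + m_i)/d_i and (m_0, d_0) = (0, 1): a_0 = floor(sqrt(2429)) = 49, since 49^2 = 2401 <= 2429 < 2500 = 50^2.
Iterate m_{i+1} = d_i*a_i - m_i, d_{i+1} = (2429 - m_{i+1}^2)/d_i, a_{i+1} = floor((a_0 + m_{i+1})/d_{i+1}):
  m_1 = 1*49 - 0 = 49, d_1 = (2429 - 49^2)/1 = 28/1 = 28, a_1 = floor((49 + 49)/28) = 3.
  m_2 = 28*3 - 49 = 35, d_2 = (2429 - 35^2)/28 = 1204/28 = 43, a_2 = floor((49 + 35)/43) = 1.
  m_3 = 43*1 - 35 = 8, d_3 = (2429 - 8^2)/43 = 2365/43 = 55, a_3 = floor((49 + 8)/55) = 1.
  m_4 = 55*1 - 8 = 47, d_4 = (2429 - 47^2)/55 = 220/55 = 4, a_4 = floor((49 + 47)/4) = 24.
  m_5 = 4*24 - 47 = 49, d_5 = (2429 - 49^2)/4 = 28/4 = 7, a_5 = floor((49 + 49)/7) = 14.
  m_6 = 7*14 - 49 = 49, d_6 = (2429 - 49^2)/7 = 28/7 = 4, a_6 = floor((49 + 49)/4) = 24.
  m_7 = 4*24 - 49 = 47, d_7 = (2429 - 47^2)/4 = 220/4 = 55, a_7 = floor((49 + 47)/55) = 1.
  m_8 = 55*1 - 47 = 8, d_8 = (2429 - 8^2)/55 = 2365/55 = 43, a_8 = floor((49 + 8)/43) = 1.
  m_9 = 43*1 - 8 = 35, d_9 = (2429 - 35^2)/43 = 1204/43 = 28, a_9 = floor((49 + 35)/28) = 3.
  m_10 = 28*3 - 35 = 49, d_10 = (2429 - 49^2)/28 = 28/28 = 1, a_10 = floor((49 + 49)/1) = 98.
  m_11 = 1*98 - 49 = 49, d_11 = (2429 - 49^2)/1 = 28/1 = 28: (m_11, d_11) = (m_1, d_1) = (49, 28), so from here the quotients repeat a_1, ..., a_10; the period length is 10.
So sqrt(2429) = [49; (3, 1, 1, 24, 14, 24, 1, 1, 3, 98)] with period length k = 10.
k is even, so the fundamental solution of x^2 - 2429y^2 = 1 is (p_{k-1}, q_{k-1}) = (p_9, q_9); compute convergents through index 9.
Convergents (p_i = a_i*p_{i-1} + p_{i-2}, q_i = a_i*q_{i-1} + q_{i-2} with p_{-2}=0, p_{-1}=1, q_{-2}=1, q_{-1}=0):
  i=0: a_0=49, p_0 = 49*1 + 0 = 49, q_0 = 49*0 + 1 = 1.
  i=1: a_1=3, p_1 = 3*49 + 1 = 148, q_1 = 3*1 + 0 = 3.
  i=2: a_2=1, p_2 = 1*148 + 49 = 197, q_2 = 1*3 + 1 = 4.
  i=3: a_3=1, p_3 = 1*197 + 148 = 345, q_3 = 1*4 + 3 = 7.
  i=4: a_4=24, p_4 = 24*345 + 197 = 8477, q_4 = 24*7 + 4 = 172.
  i=5: a_5=14, p_5 = 14*8477 + 345 = 119023, q_5 = 14*172 + 7 = 2415.
  i=6: a_6=24, p_6 = 24*119023 + 8477 = 2865029, q_6 = 24*2415 + 172 = 58132.
  i=7: a_7=1, p_7 = 1*2865029 + 119023 = 2984052, q_7 = 1*58132 + 2415 = 60547.
  i=8: a_8=1, p_8 = 1*2984052 + 2865029 = 5849081, q_8 = 1*60547 + 58132 = 118679.
  i=9: a_9=3, p_9 = 3*5849081 + 2984052 = 20531295, q_9 = 3*118679 + 60547 = 416584.
Check: 20531295^2 - 2429*416584^2 = 421534074377025 - 421534074377024 = 1, so (x, y) = (20531295, 416584) solves the equation, and by the theorem it is the least positive solution.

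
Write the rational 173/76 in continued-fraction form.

Run the Euclidean algorithm on 173 and 76; the successive quotients are the partial quotients a_0, a_1, ... (each step inverts the fractional part left over by the previous one):
  173 = 2*76 + 21, so a_0 = 2.
  76 = 3*21 + 13, so a_1 = 3.
  21 = 1*13 + 8, so a_2 = 1.
  13 = 1*8 + 5, so a_3 = 1.
  8 = 1*5 + 3, so a_4 = 1.
  5 = 1*3 + 2, so a_5 = 1.
  3 = 1*2 + 1, so a_6 = 1.
  2 = 2*1 + 0, so a_7 = 2.
The remainder reaches 0 after 8 divisions, so the expansion has 8 partial quotients, read off in order.

[2; 3, 1, 1, 1, 1, 1, 2]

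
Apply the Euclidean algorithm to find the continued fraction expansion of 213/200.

Run the Euclidean algorithm on 213 and 200; the successive quotients are the partial quotients a_0, a_1, ... (each step inverts the fractional part left over by the previous one):
  213 = 1*200 + 13, so a_0 = 1.
  200 = 15*13 + 5, so a_1 = 15.
  13 = 2*5 + 3, so a_2 = 2.
  5 = 1*3 + 2, so a_3 = 1.
  3 = 1*2 + 1, so a_4 = 1.
  2 = 2*1 + 0, so a_5 = 2.
The remainder reaches 0 after 6 divisions, so the expansion has 6 partial quotients, read off in order.

[1; 15, 2, 1, 1, 2]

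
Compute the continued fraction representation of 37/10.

Run the Euclidean algorithm on 37 and 10; the successive quotients are the partial quotients a_0, a_1, ... (each step inverts the fractional part left over by the previous one):
  37 = 3*10 + 7, so a_0 = 3.
  10 = 1*7 + 3, so a_1 = 1.
  7 = 2*3 + 1, so a_2 = 2.
  3 = 3*1 + 0, so a_3 = 3.
The remainder reaches 0 after 4 divisions, so the expansion has 4 partial quotients, read off in order.

[3; 1, 2, 3]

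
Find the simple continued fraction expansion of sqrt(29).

[5; (2, 1, 1, 2, 10)]

Write x_i = (sqrt(29) + m_i)/d_i with (m_0, d_0) = (0, 1). a_0 = floor(sqrt(29)) = 5, since 5^2 = 25 <= 29 < 36 = 6^2.
Iterate m_{i+1} = d_i*a_i - m_i, d_{i+1} = (29 - m_{i+1}^2)/d_i, a_{i+1} = floor((a_0 + m_{i+1})/d_{i+1}):
  m_1 = 1*5 - 0 = 5, d_1 = (29 - 5^2)/1 = 4/1 = 4, a_1 = floor((5 + 5)/4) = 2.
  m_2 = 4*2 - 5 = 3, d_2 = (29 - 3^2)/4 = 20/4 = 5, a_2 = floor((5 + 3)/5) = 1.
  m_3 = 5*1 - 3 = 2, d_3 = (29 - 2^2)/5 = 25/5 = 5, a_3 = floor((5 + 2)/5) = 1.
  m_4 = 5*1 - 2 = 3, d_4 = (29 - 3^2)/5 = 20/5 = 4, a_4 = floor((5 + 3)/4) = 2.
  m_5 = 4*2 - 3 = 5, d_5 = (29 - 5^2)/4 = 4/4 = 1, a_5 = floor((5 + 5)/1) = 10.
  m_6 = 1*10 - 5 = 5, d_6 = (29 - 5^2)/1 = 4/1 = 4: (m_6, d_6) = (m_1, d_1) = (5, 4), so from here the quotients repeat a_1, ..., a_5; the period length is 5.
Hence the expansion of sqrt(29) is a_0 = 5 followed by the repeating block 2, 1, 1, 2, 10 (period 5).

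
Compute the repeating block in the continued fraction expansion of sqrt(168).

[12; (1, 24)]

Write x_i = (sqrt(168) + m_i)/d_i with (m_0, d_0) = (0, 1). a_0 = floor(sqrt(168)) = 12, since 12^2 = 144 <= 168 < 169 = 13^2.
Iterate m_{i+1} = d_i*a_i - m_i, d_{i+1} = (168 - m_{i+1}^2)/d_i, a_{i+1} = floor((a_0 + m_{i+1})/d_{i+1}):
  m_1 = 1*12 - 0 = 12, d_1 = (168 - 12^2)/1 = 24/1 = 24, a_1 = floor((12 + 12)/24) = 1.
  m_2 = 24*1 - 12 = 12, d_2 = (168 - 12^2)/24 = 24/24 = 1, a_2 = floor((12 + 12)/1) = 24.
  m_3 = 1*24 - 12 = 12, d_3 = (168 - 12^2)/1 = 24/1 = 24: (m_3, d_3) = (m_1, d_1) = (12, 24), so from here the quotients repeat a_1, a_2; the period length is 2.
Hence the expansion of sqrt(168) is a_0 = 12 followed by the repeating block 1, 24 (period 2).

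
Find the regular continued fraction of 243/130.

Run the Euclidean algorithm on 243 and 130; the successive quotients are the partial quotients a_0, a_1, ... (each step inverts the fractional part left over by the previous one):
  243 = 1*130 + 113, so a_0 = 1.
  130 = 1*113 + 17, so a_1 = 1.
  113 = 6*17 + 11, so a_2 = 6.
  17 = 1*11 + 6, so a_3 = 1.
  11 = 1*6 + 5, so a_4 = 1.
  6 = 1*5 + 1, so a_5 = 1.
  5 = 5*1 + 0, so a_6 = 5.
The remainder reaches 0 after 7 divisions, so the expansion has 7 partial quotients, read off in order.

[1; 1, 6, 1, 1, 1, 5]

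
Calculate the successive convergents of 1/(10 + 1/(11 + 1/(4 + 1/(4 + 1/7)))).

Using the convergent recurrence p_i = a_i*p_{i-1} + p_{i-2}, q_i = a_i*q_{i-1} + q_{i-2} with p_{-2}=0, p_{-1}=1, q_{-2}=1, q_{-1}=0:
  i=0: a_0=0, p_0 = 0*1 + 0 = 0, q_0 = 0*0 + 1 = 1.
  i=1: a_1=10, p_1 = 10*0 + 1 = 1, q_1 = 10*1 + 0 = 10.
  i=2: a_2=11, p_2 = 11*1 + 0 = 11, q_2 = 11*10 + 1 = 111.
  i=3: a_3=4, p_3 = 4*11 + 1 = 45, q_3 = 4*111 + 10 = 454.
  i=4: a_4=4, p_4 = 4*45 + 11 = 191, q_4 = 4*454 + 111 = 1927.
  i=5: a_5=7, p_5 = 7*191 + 45 = 1382, q_5 = 7*1927 + 454 = 13943.

0/1, 1/10, 11/111, 45/454, 191/1927, 1382/13943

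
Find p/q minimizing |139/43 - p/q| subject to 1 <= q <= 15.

Expand x = 139/43 as a continued fraction with the Euclidean algorithm:
  139 = 3*43 + 10, so a_0 = 3.
  43 = 4*10 + 3, so a_1 = 4.
  10 = 3*3 + 1, so a_2 = 3.
  3 = 3*1 + 0, so a_3 = 3.
so x = [3; 4, 3, 3].
Convergents (p_i = a_i*p_{i-1} + p_{i-2}, q_i = a_i*q_{i-1} + q_{i-2} with p_{-2}=0, p_{-1}=1, q_{-2}=1, q_{-1}=0), until the denominator exceeds 15:
  i=0: a_0=3, p_0 = 3*1 + 0 = 3, q_0 = 3*0 + 1 = 1.
  i=1: a_1=4, p_1 = 4*3 + 1 = 13, q_1 = 4*1 + 0 = 4.
  i=2: a_2=3, p_2 = 3*13 + 3 = 42, q_2 = 3*4 + 1 = 13.
  i=3: a_3=3, p_3 = 3*42 + 13 = 139, q_3 = 3*13 + 4 = 43.
q_3 = 43 > 15, so the last convergent with denominator <= 15 is p_2/q_2 = 42/13.
The closest fraction with denominator <= 15 is either p_2/q_2 or the intermediate fraction (k*p_2 + p_1)/(k*q_2 + q_1) with the largest k >= 1 whose denominator stays <= 15; these approach x as k grows, and every other convergent or intermediate fraction in range is farther away.
Largest k: floor((15 - q_1)/q_2) = floor((15 - 4)/13) = 0.
Since k = 0, no intermediate fraction beyond p_2/q_2 has denominator <= 15, so the convergent 42/13 is the closest (its error is |139*13 - 42*43|/(43*13) = 1/559).

42/13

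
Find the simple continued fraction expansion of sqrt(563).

[23; (1, 2, 1, 2, 23, 2, 1, 2, 1, 46)]

Write x_i = (sqrt(563) + m_i)/d_i with (m_0, d_0) = (0, 1). a_0 = floor(sqrt(563)) = 23, since 23^2 = 529 <= 563 < 576 = 24^2.
Iterate m_{i+1} = d_i*a_i - m_i, d_{i+1} = (563 - m_{i+1}^2)/d_i, a_{i+1} = floor((a_0 + m_{i+1})/d_{i+1}):
  m_1 = 1*23 - 0 = 23, d_1 = (563 - 23^2)/1 = 34/1 = 34, a_1 = floor((23 + 23)/34) = 1.
  m_2 = 34*1 - 23 = 11, d_2 = (563 - 11^2)/34 = 442/34 = 13, a_2 = floor((23 + 11)/13) = 2.
  m_3 = 13*2 - 11 = 15, d_3 = (563 - 15^2)/13 = 338/13 = 26, a_3 = floor((23 + 15)/26) = 1.
  m_4 = 26*1 - 15 = 11, d_4 = (563 - 11^2)/26 = 442/26 = 17, a_4 = floor((23 + 11)/17) = 2.
  m_5 = 17*2 - 11 = 23, d_5 = (563 - 23^2)/17 = 34/17 = 2, a_5 = floor((23 + 23)/2) = 23.
  m_6 = 2*23 - 23 = 23, d_6 = (563 - 23^2)/2 = 34/2 = 17, a_6 = floor((23 + 23)/17) = 2.
  m_7 = 17*2 - 23 = 11, d_7 = (563 - 11^2)/17 = 442/17 = 26, a_7 = floor((23 + 11)/26) = 1.
  m_8 = 26*1 - 11 = 15, d_8 = (563 - 15^2)/26 = 338/26 = 13, a_8 = floor((23 + 15)/13) = 2.
  m_9 = 13*2 - 15 = 11, d_9 = (563 - 11^2)/13 = 442/13 = 34, a_9 = floor((23 + 11)/34) = 1.
  m_10 = 34*1 - 11 = 23, d_10 = (563 - 23^2)/34 = 34/34 = 1, a_10 = floor((23 + 23)/1) = 46.
  m_11 = 1*46 - 23 = 23, d_11 = (563 - 23^2)/1 = 34/1 = 34: (m_11, d_11) = (m_1, d_1) = (23, 34), so from here the quotients repeat a_1, ..., a_10; the period length is 10.
Hence the expansion of sqrt(563) is a_0 = 23 followed by the repeating block 1, 2, 1, 2, 23, 2, 1, 2, 1, 46 (period 10).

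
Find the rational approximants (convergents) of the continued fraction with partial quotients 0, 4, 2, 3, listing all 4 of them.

0/1, 1/4, 2/9, 7/31

Using the convergent recurrence p_i = a_i*p_{i-1} + p_{i-2}, q_i = a_i*q_{i-1} + q_{i-2} with p_{-2}=0, p_{-1}=1, q_{-2}=1, q_{-1}=0:
  i=0: a_0=0, p_0 = 0*1 + 0 = 0, q_0 = 0*0 + 1 = 1.
  i=1: a_1=4, p_1 = 4*0 + 1 = 1, q_1 = 4*1 + 0 = 4.
  i=2: a_2=2, p_2 = 2*1 + 0 = 2, q_2 = 2*4 + 1 = 9.
  i=3: a_3=3, p_3 = 3*2 + 1 = 7, q_3 = 3*9 + 4 = 31.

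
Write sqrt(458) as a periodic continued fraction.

[21; (2, 2, 42)]

Write x_i = (sqrt(458) + m_i)/d_i with (m_0, d_0) = (0, 1). a_0 = floor(sqrt(458)) = 21, since 21^2 = 441 <= 458 < 484 = 22^2.
Iterate m_{i+1} = d_i*a_i - m_i, d_{i+1} = (458 - m_{i+1}^2)/d_i, a_{i+1} = floor((a_0 + m_{i+1})/d_{i+1}):
  m_1 = 1*21 - 0 = 21, d_1 = (458 - 21^2)/1 = 17/1 = 17, a_1 = floor((21 + 21)/17) = 2.
  m_2 = 17*2 - 21 = 13, d_2 = (458 - 13^2)/17 = 289/17 = 17, a_2 = floor((21 + 13)/17) = 2.
  m_3 = 17*2 - 13 = 21, d_3 = (458 - 21^2)/17 = 17/17 = 1, a_3 = floor((21 + 21)/1) = 42.
  m_4 = 1*42 - 21 = 21, d_4 = (458 - 21^2)/1 = 17/1 = 17: (m_4, d_4) = (m_1, d_1) = (21, 17), so from here the quotients repeat a_1, ..., a_3; the period length is 3.
Hence the expansion of sqrt(458) is a_0 = 21 followed by the repeating block 2, 2, 42 (period 3).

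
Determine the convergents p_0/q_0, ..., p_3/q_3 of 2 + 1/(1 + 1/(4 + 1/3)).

Using the convergent recurrence p_i = a_i*p_{i-1} + p_{i-2}, q_i = a_i*q_{i-1} + q_{i-2} with p_{-2}=0, p_{-1}=1, q_{-2}=1, q_{-1}=0:
  i=0: a_0=2, p_0 = 2*1 + 0 = 2, q_0 = 2*0 + 1 = 1.
  i=1: a_1=1, p_1 = 1*2 + 1 = 3, q_1 = 1*1 + 0 = 1.
  i=2: a_2=4, p_2 = 4*3 + 2 = 14, q_2 = 4*1 + 1 = 5.
  i=3: a_3=3, p_3 = 3*14 + 3 = 45, q_3 = 3*5 + 1 = 16.

2/1, 3/1, 14/5, 45/16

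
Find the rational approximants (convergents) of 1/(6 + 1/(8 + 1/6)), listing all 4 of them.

Using the convergent recurrence p_i = a_i*p_{i-1} + p_{i-2}, q_i = a_i*q_{i-1} + q_{i-2} with p_{-2}=0, p_{-1}=1, q_{-2}=1, q_{-1}=0:
  i=0: a_0=0, p_0 = 0*1 + 0 = 0, q_0 = 0*0 + 1 = 1.
  i=1: a_1=6, p_1 = 6*0 + 1 = 1, q_1 = 6*1 + 0 = 6.
  i=2: a_2=8, p_2 = 8*1 + 0 = 8, q_2 = 8*6 + 1 = 49.
  i=3: a_3=6, p_3 = 6*8 + 1 = 49, q_3 = 6*49 + 6 = 300.

0/1, 1/6, 8/49, 49/300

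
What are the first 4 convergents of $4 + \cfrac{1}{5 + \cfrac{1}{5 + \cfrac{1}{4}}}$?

Using the convergent recurrence p_i = a_i*p_{i-1} + p_{i-2}, q_i = a_i*q_{i-1} + q_{i-2} with p_{-2}=0, p_{-1}=1, q_{-2}=1, q_{-1}=0:
  i=0: a_0=4, p_0 = 4*1 + 0 = 4, q_0 = 4*0 + 1 = 1.
  i=1: a_1=5, p_1 = 5*4 + 1 = 21, q_1 = 5*1 + 0 = 5.
  i=2: a_2=5, p_2 = 5*21 + 4 = 109, q_2 = 5*5 + 1 = 26.
  i=3: a_3=4, p_3 = 4*109 + 21 = 457, q_3 = 4*26 + 5 = 109.

4/1, 21/5, 109/26, 457/109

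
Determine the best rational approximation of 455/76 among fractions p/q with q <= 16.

6/1

Expand x = 455/76 as a continued fraction with the Euclidean algorithm:
  455 = 5*76 + 75, so a_0 = 5.
  76 = 1*75 + 1, so a_1 = 1.
  75 = 75*1 + 0, so a_2 = 75.
so x = [5; 1, 75].
Convergents (p_i = a_i*p_{i-1} + p_{i-2}, q_i = a_i*q_{i-1} + q_{i-2} with p_{-2}=0, p_{-1}=1, q_{-2}=1, q_{-1}=0), until the denominator exceeds 16:
  i=0: a_0=5, p_0 = 5*1 + 0 = 5, q_0 = 5*0 + 1 = 1.
  i=1: a_1=1, p_1 = 1*5 + 1 = 6, q_1 = 1*1 + 0 = 1.
  i=2: a_2=75, p_2 = 75*6 + 5 = 455, q_2 = 75*1 + 1 = 76.
q_2 = 76 > 16, so the last convergent with denominator <= 16 is p_1/q_1 = 6/1.
The closest fraction with denominator <= 16 is either p_1/q_1 or the intermediate fraction (k*p_1 + p_0)/(k*q_1 + q_0) with the largest k >= 1 whose denominator stays <= 16; these approach x as k grows, and every other convergent or intermediate fraction in range is farther away.
Largest k: floor((16 - q_0)/q_1) = floor((16 - 1)/1) = 15.
That gives (15*6 + 5)/(15*1 + 1) = 95/16.
Compare the errors: |x - 6/1| = |455*1 - 6*76|/(76*1) = 1/76, and |x - 95/16| = |455*16 - 95*76|/(76*16) = 60/1216.
Cross-multiplying, 1*1216 = 1216 < 4560 = 60*76, so 1/76 is smaller: the convergent 6/1 is closer to x than 95/16.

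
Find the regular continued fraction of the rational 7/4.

Run the Euclidean algorithm on 7 and 4; the successive quotients are the partial quotients a_0, a_1, ... (each step inverts the fractional part left over by the previous one):
  7 = 1*4 + 3, so a_0 = 1.
  4 = 1*3 + 1, so a_1 = 1.
  3 = 3*1 + 0, so a_2 = 3.
The remainder reaches 0 after 3 divisions, so the expansion has 3 partial quotients, read off in order.

[1; 1, 3]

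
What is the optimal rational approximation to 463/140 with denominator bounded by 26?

43/13

Expand x = 463/140 as a continued fraction with the Euclidean algorithm:
  463 = 3*140 + 43, so a_0 = 3.
  140 = 3*43 + 11, so a_1 = 3.
  43 = 3*11 + 10, so a_2 = 3.
  11 = 1*10 + 1, so a_3 = 1.
  10 = 10*1 + 0, so a_4 = 10.
so x = [3; 3, 3, 1, 10].
Convergents (p_i = a_i*p_{i-1} + p_{i-2}, q_i = a_i*q_{i-1} + q_{i-2} with p_{-2}=0, p_{-1}=1, q_{-2}=1, q_{-1}=0), until the denominator exceeds 26:
  i=0: a_0=3, p_0 = 3*1 + 0 = 3, q_0 = 3*0 + 1 = 1.
  i=1: a_1=3, p_1 = 3*3 + 1 = 10, q_1 = 3*1 + 0 = 3.
  i=2: a_2=3, p_2 = 3*10 + 3 = 33, q_2 = 3*3 + 1 = 10.
  i=3: a_3=1, p_3 = 1*33 + 10 = 43, q_3 = 1*10 + 3 = 13.
  i=4: a_4=10, p_4 = 10*43 + 33 = 463, q_4 = 10*13 + 10 = 140.
q_4 = 140 > 26, so the last convergent with denominator <= 26 is p_3/q_3 = 43/13.
The closest fraction with denominator <= 26 is either p_3/q_3 or the intermediate fraction (k*p_3 + p_2)/(k*q_3 + q_2) with the largest k >= 1 whose denominator stays <= 26; these approach x as k grows, and every other convergent or intermediate fraction in range is farther away.
Largest k: floor((26 - q_2)/q_3) = floor((26 - 10)/13) = 1.
That gives (1*43 + 33)/(1*13 + 10) = 76/23.
Compare the errors: |x - 43/13| = |463*13 - 43*140|/(140*13) = 1/1820, and |x - 76/23| = |463*23 - 76*140|/(140*23) = 9/3220.
Cross-multiplying, 1*3220 = 3220 < 16380 = 9*1820, so 1/1820 is smaller: the convergent 43/13 is closer to x than 76/23.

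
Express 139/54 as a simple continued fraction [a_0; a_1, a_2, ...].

[2; 1, 1, 2, 1, 7]

Run the Euclidean algorithm on 139 and 54; the successive quotients are the partial quotients a_0, a_1, ... (each step inverts the fractional part left over by the previous one):
  139 = 2*54 + 31, so a_0 = 2.
  54 = 1*31 + 23, so a_1 = 1.
  31 = 1*23 + 8, so a_2 = 1.
  23 = 2*8 + 7, so a_3 = 2.
  8 = 1*7 + 1, so a_4 = 1.
  7 = 7*1 + 0, so a_5 = 7.
The remainder reaches 0 after 6 divisions, so the expansion has 6 partial quotients, read off in order.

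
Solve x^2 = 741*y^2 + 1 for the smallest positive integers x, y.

First expand sqrt(741) as a continued fraction. With x_i = (sqrt(741) + m_i)/d_i and (m_0, d_0) = (0, 1): a_0 = floor(sqrt(741)) = 27, since 27^2 = 729 <= 741 < 784 = 28^2.
Iterate m_{i+1} = d_i*a_i - m_i, d_{i+1} = (741 - m_{i+1}^2)/d_i, a_{i+1} = floor((a_0 + m_{i+1})/d_{i+1}):
  m_1 = 1*27 - 0 = 27, d_1 = (741 - 27^2)/1 = 12/1 = 12, a_1 = floor((27 + 27)/12) = 4.
  m_2 = 12*4 - 27 = 21, d_2 = (741 - 21^2)/12 = 300/12 = 25, a_2 = floor((27 + 21)/25) = 1.
  m_3 = 25*1 - 21 = 4, d_3 = (741 - 4^2)/25 = 725/25 = 29, a_3 = floor((27 + 4)/29) = 1.
  m_4 = 29*1 - 4 = 25, d_4 = (741 - 25^2)/29 = 116/29 = 4, a_4 = floor((27 + 25)/4) = 13.
  m_5 = 4*13 - 25 = 27, d_5 = (741 - 27^2)/4 = 12/4 = 3, a_5 = floor((27 + 27)/3) = 18.
  m_6 = 3*18 - 27 = 27, d_6 = (741 - 27^2)/3 = 12/3 = 4, a_6 = floor((27 + 27)/4) = 13.
  m_7 = 4*13 - 27 = 25, d_7 = (741 - 25^2)/4 = 116/4 = 29, a_7 = floor((27 + 25)/29) = 1.
  m_8 = 29*1 - 25 = 4, d_8 = (741 - 4^2)/29 = 725/29 = 25, a_8 = floor((27 + 4)/25) = 1.
  m_9 = 25*1 - 4 = 21, d_9 = (741 - 21^2)/25 = 300/25 = 12, a_9 = floor((27 + 21)/12) = 4.
  m_10 = 12*4 - 21 = 27, d_10 = (741 - 27^2)/12 = 12/12 = 1, a_10 = floor((27 + 27)/1) = 54.
  m_11 = 1*54 - 27 = 27, d_11 = (741 - 27^2)/1 = 12/1 = 12: (m_11, d_11) = (m_1, d_1) = (27, 12), so from here the quotients repeat a_1, ..., a_10; the period length is 10.
So sqrt(741) = [27; (4, 1, 1, 13, 18, 13, 1, 1, 4, 54)] with period length k = 10.
k is even, so the fundamental solution of x^2 - 741y^2 = 1 is (p_{k-1}, q_{k-1}) = (p_9, q_9); compute convergents through index 9.
Convergents (p_i = a_i*p_{i-1} + p_{i-2}, q_i = a_i*q_{i-1} + q_{i-2} with p_{-2}=0, p_{-1}=1, q_{-2}=1, q_{-1}=0):
  i=0: a_0=27, p_0 = 27*1 + 0 = 27, q_0 = 27*0 + 1 = 1.
  i=1: a_1=4, p_1 = 4*27 + 1 = 109, q_1 = 4*1 + 0 = 4.
  i=2: a_2=1, p_2 = 1*109 + 27 = 136, q_2 = 1*4 + 1 = 5.
  i=3: a_3=1, p_3 = 1*136 + 109 = 245, q_3 = 1*5 + 4 = 9.
  i=4: a_4=13, p_4 = 13*245 + 136 = 3321, q_4 = 13*9 + 5 = 122.
  i=5: a_5=18, p_5 = 18*3321 + 245 = 60023, q_5 = 18*122 + 9 = 2205.
  i=6: a_6=13, p_6 = 13*60023 + 3321 = 783620, q_6 = 13*2205 + 122 = 28787.
  i=7: a_7=1, p_7 = 1*783620 + 60023 = 843643, q_7 = 1*28787 + 2205 = 30992.
  i=8: a_8=1, p_8 = 1*843643 + 783620 = 1627263, q_8 = 1*30992 + 28787 = 59779.
  i=9: a_9=4, p_9 = 4*1627263 + 843643 = 7352695, q_9 = 4*59779 + 30992 = 270108.
Check: 7352695^2 - 741*270108^2 = 54062123763025 - 54062123763024 = 1, so (x, y) = (7352695, 270108) solves the equation, and by the theorem it is the least positive solution.

(x, y) = (7352695, 270108)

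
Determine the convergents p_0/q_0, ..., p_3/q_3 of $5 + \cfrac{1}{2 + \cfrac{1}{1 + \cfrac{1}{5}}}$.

5/1, 11/2, 16/3, 91/17

Using the convergent recurrence p_i = a_i*p_{i-1} + p_{i-2}, q_i = a_i*q_{i-1} + q_{i-2} with p_{-2}=0, p_{-1}=1, q_{-2}=1, q_{-1}=0:
  i=0: a_0=5, p_0 = 5*1 + 0 = 5, q_0 = 5*0 + 1 = 1.
  i=1: a_1=2, p_1 = 2*5 + 1 = 11, q_1 = 2*1 + 0 = 2.
  i=2: a_2=1, p_2 = 1*11 + 5 = 16, q_2 = 1*2 + 1 = 3.
  i=3: a_3=5, p_3 = 5*16 + 11 = 91, q_3 = 5*3 + 2 = 17.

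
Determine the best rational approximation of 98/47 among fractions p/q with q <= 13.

25/12

Expand x = 98/47 as a continued fraction with the Euclidean algorithm:
  98 = 2*47 + 4, so a_0 = 2.
  47 = 11*4 + 3, so a_1 = 11.
  4 = 1*3 + 1, so a_2 = 1.
  3 = 3*1 + 0, so a_3 = 3.
so x = [2; 11, 1, 3].
Convergents (p_i = a_i*p_{i-1} + p_{i-2}, q_i = a_i*q_{i-1} + q_{i-2} with p_{-2}=0, p_{-1}=1, q_{-2}=1, q_{-1}=0), until the denominator exceeds 13:
  i=0: a_0=2, p_0 = 2*1 + 0 = 2, q_0 = 2*0 + 1 = 1.
  i=1: a_1=11, p_1 = 11*2 + 1 = 23, q_1 = 11*1 + 0 = 11.
  i=2: a_2=1, p_2 = 1*23 + 2 = 25, q_2 = 1*11 + 1 = 12.
  i=3: a_3=3, p_3 = 3*25 + 23 = 98, q_3 = 3*12 + 11 = 47.
q_3 = 47 > 13, so the last convergent with denominator <= 13 is p_2/q_2 = 25/12.
The closest fraction with denominator <= 13 is either p_2/q_2 or the intermediate fraction (k*p_2 + p_1)/(k*q_2 + q_1) with the largest k >= 1 whose denominator stays <= 13; these approach x as k grows, and every other convergent or intermediate fraction in range is farther away.
Largest k: floor((13 - q_1)/q_2) = floor((13 - 11)/12) = 0.
Since k = 0, no intermediate fraction beyond p_2/q_2 has denominator <= 13, so the convergent 25/12 is the closest (its error is |98*12 - 25*47|/(47*12) = 1/564).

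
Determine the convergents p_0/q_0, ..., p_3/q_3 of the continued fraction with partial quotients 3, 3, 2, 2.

Using the convergent recurrence p_i = a_i*p_{i-1} + p_{i-2}, q_i = a_i*q_{i-1} + q_{i-2} with p_{-2}=0, p_{-1}=1, q_{-2}=1, q_{-1}=0:
  i=0: a_0=3, p_0 = 3*1 + 0 = 3, q_0 = 3*0 + 1 = 1.
  i=1: a_1=3, p_1 = 3*3 + 1 = 10, q_1 = 3*1 + 0 = 3.
  i=2: a_2=2, p_2 = 2*10 + 3 = 23, q_2 = 2*3 + 1 = 7.
  i=3: a_3=2, p_3 = 2*23 + 10 = 56, q_3 = 2*7 + 3 = 17.

3/1, 10/3, 23/7, 56/17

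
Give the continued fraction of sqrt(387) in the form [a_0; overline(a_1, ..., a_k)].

[19; overline(1, 2, 19, 2, 1, 38)]

Write x_i = (sqrt(387) + m_i)/d_i with (m_0, d_0) = (0, 1). a_0 = floor(sqrt(387)) = 19, since 19^2 = 361 <= 387 < 400 = 20^2.
Iterate m_{i+1} = d_i*a_i - m_i, d_{i+1} = (387 - m_{i+1}^2)/d_i, a_{i+1} = floor((a_0 + m_{i+1})/d_{i+1}):
  m_1 = 1*19 - 0 = 19, d_1 = (387 - 19^2)/1 = 26/1 = 26, a_1 = floor((19 + 19)/26) = 1.
  m_2 = 26*1 - 19 = 7, d_2 = (387 - 7^2)/26 = 338/26 = 13, a_2 = floor((19 + 7)/13) = 2.
  m_3 = 13*2 - 7 = 19, d_3 = (387 - 19^2)/13 = 26/13 = 2, a_3 = floor((19 + 19)/2) = 19.
  m_4 = 2*19 - 19 = 19, d_4 = (387 - 19^2)/2 = 26/2 = 13, a_4 = floor((19 + 19)/13) = 2.
  m_5 = 13*2 - 19 = 7, d_5 = (387 - 7^2)/13 = 338/13 = 26, a_5 = floor((19 + 7)/26) = 1.
  m_6 = 26*1 - 7 = 19, d_6 = (387 - 19^2)/26 = 26/26 = 1, a_6 = floor((19 + 19)/1) = 38.
  m_7 = 1*38 - 19 = 19, d_7 = (387 - 19^2)/1 = 26/1 = 26: (m_7, d_7) = (m_1, d_1) = (19, 26), so from here the quotients repeat a_1, ..., a_6; the period length is 6.
Hence the expansion of sqrt(387) is a_0 = 19 followed by the repeating block 1, 2, 19, 2, 1, 38 (period 6).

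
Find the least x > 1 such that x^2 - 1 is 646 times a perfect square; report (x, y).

(x, y) = (305, 12)

First expand sqrt(646) as a continued fraction. With x_i = (sqrt(646) + m_i)/d_i and (m_0, d_0) = (0, 1): a_0 = floor(sqrt(646)) = 25, since 25^2 = 625 <= 646 < 676 = 26^2.
Iterate m_{i+1} = d_i*a_i - m_i, d_{i+1} = (646 - m_{i+1}^2)/d_i, a_{i+1} = floor((a_0 + m_{i+1})/d_{i+1}):
  m_1 = 1*25 - 0 = 25, d_1 = (646 - 25^2)/1 = 21/1 = 21, a_1 = floor((25 + 25)/21) = 2.
  m_2 = 21*2 - 25 = 17, d_2 = (646 - 17^2)/21 = 357/21 = 17, a_2 = floor((25 + 17)/17) = 2.
  m_3 = 17*2 - 17 = 17, d_3 = (646 - 17^2)/17 = 357/17 = 21, a_3 = floor((25 + 17)/21) = 2.
  m_4 = 21*2 - 17 = 25, d_4 = (646 - 25^2)/21 = 21/21 = 1, a_4 = floor((25 + 25)/1) = 50.
  m_5 = 1*50 - 25 = 25, d_5 = (646 - 25^2)/1 = 21/1 = 21: (m_5, d_5) = (m_1, d_1) = (25, 21), so from here the quotients repeat a_1, ..., a_4; the period length is 4.
So sqrt(646) = [25; (2, 2, 2, 50)] with period length k = 4.
k is even, so the fundamental solution of x^2 - 646y^2 = 1 is (p_{k-1}, q_{k-1}) = (p_3, q_3); compute convergents through index 3.
Convergents (p_i = a_i*p_{i-1} + p_{i-2}, q_i = a_i*q_{i-1} + q_{i-2} with p_{-2}=0, p_{-1}=1, q_{-2}=1, q_{-1}=0):
  i=0: a_0=25, p_0 = 25*1 + 0 = 25, q_0 = 25*0 + 1 = 1.
  i=1: a_1=2, p_1 = 2*25 + 1 = 51, q_1 = 2*1 + 0 = 2.
  i=2: a_2=2, p_2 = 2*51 + 25 = 127, q_2 = 2*2 + 1 = 5.
  i=3: a_3=2, p_3 = 2*127 + 51 = 305, q_3 = 2*5 + 2 = 12.
Check: 305^2 - 646*12^2 = 93025 - 93024 = 1, so (x, y) = (305, 12) solves the equation, and by the theorem it is the least positive solution.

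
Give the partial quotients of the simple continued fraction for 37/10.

[3; 1, 2, 3]

Run the Euclidean algorithm on 37 and 10; the successive quotients are the partial quotients a_0, a_1, ... (each step inverts the fractional part left over by the previous one):
  37 = 3*10 + 7, so a_0 = 3.
  10 = 1*7 + 3, so a_1 = 1.
  7 = 2*3 + 1, so a_2 = 2.
  3 = 3*1 + 0, so a_3 = 3.
The remainder reaches 0 after 4 divisions, so the expansion has 4 partial quotients, read off in order.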